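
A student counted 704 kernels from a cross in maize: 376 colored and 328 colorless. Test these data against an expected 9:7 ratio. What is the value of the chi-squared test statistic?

2.309

The 9:7 ratio has 16 parts, so with N = 704 the expected counts are:
  colored: 704 × 9/16 = 396
  colorless: 704 × 7/16 = 308
χ² = Σ (O − E)² / E
  colored: (376 − 396)² / 396 = 1.0101
  colorless: (328 − 308)² / 308 = 1.2987
χ² = 1.0101 + 1.2987 = 2.3088 ≈ 2.309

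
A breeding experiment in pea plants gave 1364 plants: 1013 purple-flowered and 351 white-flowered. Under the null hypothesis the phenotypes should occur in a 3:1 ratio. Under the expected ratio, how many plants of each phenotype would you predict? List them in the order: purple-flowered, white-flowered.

1023, 341

The 3:1 ratio has 4 parts, so with N = 1364 the expected counts are:
  purple-flowered: 1364 × 3/4 = 1023
  white-flowered: 1364 × 1/4 = 341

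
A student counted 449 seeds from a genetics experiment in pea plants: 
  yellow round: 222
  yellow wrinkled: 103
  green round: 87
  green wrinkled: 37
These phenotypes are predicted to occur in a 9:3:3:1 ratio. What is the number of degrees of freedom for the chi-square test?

3

A goodness-of-fit test with 4 phenotype classes has df = 4 − 1 = 3.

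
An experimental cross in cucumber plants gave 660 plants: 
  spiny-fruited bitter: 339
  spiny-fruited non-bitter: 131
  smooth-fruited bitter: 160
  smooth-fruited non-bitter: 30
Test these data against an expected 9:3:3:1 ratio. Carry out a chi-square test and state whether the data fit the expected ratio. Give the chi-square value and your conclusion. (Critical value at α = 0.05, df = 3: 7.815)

The 9:3:3:1 ratio has 16 parts, so with N = 660 the expected counts are:
  spiny-fruited bitter: 660 × 9/16 = 371.25
  spiny-fruited non-bitter: 660 × 3/16 = 123.75
  smooth-fruited bitter: 660 × 3/16 = 123.75
  smooth-fruited non-bitter: 660 × 1/16 = 41.25
χ² = Σ (O − E)² / E
  spiny-fruited bitter: (339 − 371.25)² / 371.25 = 2.8015
  spiny-fruited non-bitter: (131 − 123.75)² / 123.75 = 0.4247
  smooth-fruited bitter: (160 − 123.75)² / 123.75 = 10.6187
  smooth-fruited non-bitter: (30 − 41.25)² / 41.25 = 3.0682
χ² = 2.8015 + 0.4247 + 10.6187 + 3.0682 = 16.9131 ≈ 16.913
Degrees of freedom = 4 − 1 = 3; critical value at α = 0.05 is 7.815.
Since 16.913 > 7.815, we reject the null hypothesis — the data do not fit the 9:3:3:1 ratio.

16.913; not consistent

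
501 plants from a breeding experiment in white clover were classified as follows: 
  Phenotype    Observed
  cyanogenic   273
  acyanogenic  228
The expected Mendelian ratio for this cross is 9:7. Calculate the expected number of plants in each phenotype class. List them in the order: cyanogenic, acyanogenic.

The 9:7 ratio has 16 parts, so with N = 501 the expected counts are:
  cyanogenic: 501 × 9/16 = 281.8125
  acyanogenic: 501 × 7/16 = 219.1875

281.8125, 219.1875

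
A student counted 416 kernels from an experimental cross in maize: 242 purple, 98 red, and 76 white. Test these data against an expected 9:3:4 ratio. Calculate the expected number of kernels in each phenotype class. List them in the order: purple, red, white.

Expected counts for N = 416 under a 9:3:4 ratio (total parts = 16):
  purple: 416 × 9/16 = 234
  red: 416 × 3/16 = 78
  white: 416 × 4/16 = 104

234, 78, 104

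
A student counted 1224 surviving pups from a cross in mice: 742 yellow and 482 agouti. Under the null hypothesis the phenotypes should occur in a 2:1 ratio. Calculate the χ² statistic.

20.132

Under the 2:1 hypothesis (Σ ratio = 3, N = 1224):
  yellow: 1224 × 2/3 = 816
  agouti: 1224 × 1/3 = 408
χ² = Σ (O − E)² / E
  yellow: (742 − 816)² / 816 = 6.7108
  agouti: (482 − 408)² / 408 = 13.4216
χ² = 6.7108 + 13.4216 = 20.1324 ≈ 20.132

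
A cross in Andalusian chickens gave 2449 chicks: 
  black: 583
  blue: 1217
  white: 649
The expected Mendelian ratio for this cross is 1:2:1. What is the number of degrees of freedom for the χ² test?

A goodness-of-fit test with 3 phenotype classes has df = 3 − 1 = 2.

2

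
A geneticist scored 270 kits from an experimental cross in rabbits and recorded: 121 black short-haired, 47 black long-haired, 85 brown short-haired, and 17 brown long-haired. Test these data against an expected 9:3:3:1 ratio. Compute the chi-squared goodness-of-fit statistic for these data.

The 9:3:3:1 ratio has 16 parts, so with N = 270 the expected counts are:
  black short-haired: 270 × 9/16 = 151.875
  black long-haired: 270 × 3/16 = 50.625
  brown short-haired: 270 × 3/16 = 50.625
  brown long-haired: 270 × 1/16 = 16.875
χ² = Σ (O − E)² / E
  black short-haired: (121 − 151.875)² / 151.875 = 6.2766
  black long-haired: (47 − 50.625)² / 50.625 = 0.2596
  brown short-haired: (85 − 50.625)² / 50.625 = 23.3410
  brown long-haired: (17 − 16.875)² / 16.875 = 0.0009
χ² = 6.2766 + 0.2596 + 23.3410 + 0.0009 = 29.8781 ≈ 29.878

29.878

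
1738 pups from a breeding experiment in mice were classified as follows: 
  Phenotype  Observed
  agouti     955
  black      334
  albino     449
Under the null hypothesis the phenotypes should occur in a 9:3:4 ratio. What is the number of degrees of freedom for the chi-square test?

2

A goodness-of-fit test with 3 phenotype classes has df = 3 − 1 = 2.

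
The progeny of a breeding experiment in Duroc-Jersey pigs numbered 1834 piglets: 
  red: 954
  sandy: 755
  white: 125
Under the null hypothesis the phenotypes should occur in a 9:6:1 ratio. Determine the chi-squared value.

13.356

Total ratio parts = 16. Expected numbers out of 1834:
  red: 1834 × 9/16 = 1031.625
  sandy: 1834 × 6/16 = 687.75
  white: 1834 × 1/16 = 114.625
χ² = Σ (O − E)² / E
  red: (954 − 1031.625)² / 1031.625 = 5.8409
  sandy: (755 − 687.75)² / 687.75 = 6.5759
  white: (125 − 114.625)² / 114.625 = 0.9391
χ² = 5.8409 + 6.5759 + 0.9391 = 13.3559 ≈ 13.356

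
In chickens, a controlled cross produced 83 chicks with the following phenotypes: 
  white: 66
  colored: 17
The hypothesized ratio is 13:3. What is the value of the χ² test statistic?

Total ratio parts = 16. Expected numbers out of 83:
  white: 83 × 13/16 = 67.4375
  colored: 83 × 3/16 = 15.5625
χ² = Σ (O − E)² / E
  white: (66 − 67.4375)² / 67.4375 = 0.0306
  colored: (17 − 15.5625)² / 15.5625 = 0.1328
χ² = 0.0306 + 0.1328 = 0.1634 ≈ 0.163

0.163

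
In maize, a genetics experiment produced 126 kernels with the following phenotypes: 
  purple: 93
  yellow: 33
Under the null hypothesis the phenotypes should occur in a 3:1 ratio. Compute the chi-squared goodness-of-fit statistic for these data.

The 3:1 ratio has 4 parts, so with N = 126 the expected counts are:
  purple: 126 × 3/4 = 94.5
  yellow: 126 × 1/4 = 31.5
χ² = Σ (O − E)² / E
  purple: (93 − 94.5)² / 94.5 = 0.0238
  yellow: (33 − 31.5)² / 31.5 = 0.0714
χ² = 0.0238 + 0.0714 = 0.0952 ≈ 0.095

0.095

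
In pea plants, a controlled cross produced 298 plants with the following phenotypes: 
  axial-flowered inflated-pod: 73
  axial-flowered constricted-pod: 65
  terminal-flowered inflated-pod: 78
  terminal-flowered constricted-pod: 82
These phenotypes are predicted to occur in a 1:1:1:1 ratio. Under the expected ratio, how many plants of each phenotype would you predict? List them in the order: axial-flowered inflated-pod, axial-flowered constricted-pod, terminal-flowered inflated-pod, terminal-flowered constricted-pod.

The 1:1:1:1 ratio has 4 parts, so with N = 298 the expected counts are:
  axial-flowered inflated-pod: 298 × 1/4 = 74.5
  axial-flowered constricted-pod: 298 × 1/4 = 74.5
  terminal-flowered inflated-pod: 298 × 1/4 = 74.5
  terminal-flowered constricted-pod: 298 × 1/4 = 74.5

74.5, 74.5, 74.5, 74.5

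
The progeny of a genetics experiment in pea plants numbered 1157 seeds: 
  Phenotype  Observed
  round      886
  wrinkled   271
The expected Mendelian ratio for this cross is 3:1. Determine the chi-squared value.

1.535

Total ratio parts = 4. Expected numbers out of 1157:
  round: 1157 × 3/4 = 867.75
  wrinkled: 1157 × 1/4 = 289.25
χ² = Σ (O − E)² / E
  round: (886 − 867.75)² / 867.75 = 0.3838
  wrinkled: (271 − 289.25)² / 289.25 = 1.1515
χ² = 0.3838 + 1.1515 = 1.5353 ≈ 1.535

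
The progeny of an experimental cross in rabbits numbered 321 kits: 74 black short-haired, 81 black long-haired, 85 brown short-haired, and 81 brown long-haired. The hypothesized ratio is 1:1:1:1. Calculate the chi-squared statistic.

The 1:1:1:1 ratio has 4 parts, so with N = 321 the expected counts are:
  black short-haired: 321 × 1/4 = 80.25
  black long-haired: 321 × 1/4 = 80.25
  brown short-haired: 321 × 1/4 = 80.25
  brown long-haired: 321 × 1/4 = 80.25
χ² = Σ (O − E)² / E
  black short-haired: (74 − 80.25)² / 80.25 = 0.4868
  black long-haired: (81 − 80.25)² / 80.25 = 0.0070
  brown short-haired: (85 − 80.25)² / 80.25 = 0.2812
  brown long-haired: (81 − 80.25)² / 80.25 = 0.0070
χ² = 0.4868 + 0.0070 + 0.2812 + 0.0070 = 0.782

0.782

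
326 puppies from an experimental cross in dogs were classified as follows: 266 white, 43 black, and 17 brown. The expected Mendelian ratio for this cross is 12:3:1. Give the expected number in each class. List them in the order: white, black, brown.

Under the 12:3:1 hypothesis (Σ ratio = 16, N = 326):
  white: 326 × 12/16 = 244.5
  black: 326 × 3/16 = 61.125
  brown: 326 × 1/16 = 20.375

244.5, 61.125, 20.375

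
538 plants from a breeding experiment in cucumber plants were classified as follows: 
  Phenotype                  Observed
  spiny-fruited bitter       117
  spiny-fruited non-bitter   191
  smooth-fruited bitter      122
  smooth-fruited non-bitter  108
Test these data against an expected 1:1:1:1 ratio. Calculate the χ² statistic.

32.394

Under the 1:1:1:1 hypothesis (Σ ratio = 4, N = 538):
  spiny-fruited bitter: 538 × 1/4 = 134.5
  spiny-fruited non-bitter: 538 × 1/4 = 134.5
  smooth-fruited bitter: 538 × 1/4 = 134.5
  smooth-fruited non-bitter: 538 × 1/4 = 134.5
χ² = Σ (O − E)² / E
  spiny-fruited bitter: (117 − 134.5)² / 134.5 = 2.2770
  spiny-fruited non-bitter: (191 − 134.5)² / 134.5 = 23.7342
  smooth-fruited bitter: (122 − 134.5)² / 134.5 = 1.1617
  smooth-fruited non-bitter: (108 − 134.5)² / 134.5 = 5.2212
χ² = 2.2770 + 23.7342 + 1.1617 + 5.2212 = 32.3941 ≈ 32.394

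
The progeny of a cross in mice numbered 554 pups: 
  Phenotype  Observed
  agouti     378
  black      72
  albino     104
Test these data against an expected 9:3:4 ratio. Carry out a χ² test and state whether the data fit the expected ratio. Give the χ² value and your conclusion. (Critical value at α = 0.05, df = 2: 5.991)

Under the 9:3:4 hypothesis (Σ ratio = 16, N = 554):
  agouti: 554 × 9/16 = 311.625
  black: 554 × 3/16 = 103.875
  albino: 554 × 4/16 = 138.5
χ² = Σ (O − E)² / E
  agouti: (378 − 311.625)² / 311.625 = 14.1376
  black: (72 − 103.875)² / 103.875 = 9.7811
  albino: (104 − 138.5)² / 138.5 = 8.5939
χ² = 14.1376 + 9.7811 + 8.5939 = 32.5126 ≈ 32.513
Degrees of freedom = 3 − 1 = 2; critical value at α = 0.05 is 5.991.
Since 32.513 > 5.991, we reject the null hypothesis — the data do not fit the 9:3:4 ratio.

32.513; not consistent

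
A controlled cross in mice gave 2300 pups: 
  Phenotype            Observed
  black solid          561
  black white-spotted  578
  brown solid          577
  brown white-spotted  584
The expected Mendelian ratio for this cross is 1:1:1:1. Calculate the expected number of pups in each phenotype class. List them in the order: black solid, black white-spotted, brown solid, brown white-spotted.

575, 575, 575, 575

Under the 1:1:1:1 hypothesis (Σ ratio = 4, N = 2300):
  black solid: 2300 × 1/4 = 575
  black white-spotted: 2300 × 1/4 = 575
  brown solid: 2300 × 1/4 = 575
  brown white-spotted: 2300 × 1/4 = 575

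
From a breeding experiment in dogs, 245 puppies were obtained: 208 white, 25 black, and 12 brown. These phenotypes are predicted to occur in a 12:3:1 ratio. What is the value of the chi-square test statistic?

The 12:3:1 ratio has 16 parts, so with N = 245 the expected counts are:
  white: 245 × 12/16 = 183.75
  black: 245 × 3/16 = 45.9375
  brown: 245 × 1/16 = 15.3125
χ² = Σ (O − E)² / E
  white: (208 − 183.75)² / 183.75 = 3.2003
  black: (25 − 45.9375)² / 45.9375 = 9.5429
  brown: (12 − 15.3125)² / 15.3125 = 0.7166
χ² = 3.2003 + 9.5429 + 0.7166 = 13.4598 ≈ 13.460

13.460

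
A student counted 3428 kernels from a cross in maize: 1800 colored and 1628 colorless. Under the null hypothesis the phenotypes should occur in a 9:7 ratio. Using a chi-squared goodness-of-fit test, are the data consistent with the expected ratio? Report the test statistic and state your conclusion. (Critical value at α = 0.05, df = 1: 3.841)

19.497; not consistent

Under the 9:7 hypothesis (Σ ratio = 16, N = 3428):
  colored: 3428 × 9/16 = 1928.25
  colorless: 3428 × 7/16 = 1499.75
χ² = Σ (O − E)² / E
  colored: (1800 − 1928.25)² / 1928.25 = 8.5300
  colorless: (1628 − 1499.75)² / 1499.75 = 10.9672
χ² = 8.5300 + 10.9672 = 19.4972 ≈ 19.497
Degrees of freedom = 2 − 1 = 1; critical value at α = 0.05 is 3.841.
Since 19.497 > 3.841, we reject the null hypothesis — the data do not fit the 9:7 ratio.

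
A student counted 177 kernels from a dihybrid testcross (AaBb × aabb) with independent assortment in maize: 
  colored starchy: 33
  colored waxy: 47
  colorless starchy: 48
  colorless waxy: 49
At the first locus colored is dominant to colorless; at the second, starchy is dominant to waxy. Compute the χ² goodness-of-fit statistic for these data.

3.859

A dihybrid testcross with independent assortment gives a 1:1:1:1 ratio.
Expected counts for N = 177 under a 1:1:1:1 ratio (total parts = 4):
  colored starchy: 177 × 1/4 = 44.25
  colored waxy: 177 × 1/4 = 44.25
  colorless starchy: 177 × 1/4 = 44.25
  colorless waxy: 177 × 1/4 = 44.25
χ² = Σ (O − E)² / E
  colored starchy: (33 − 44.25)² / 44.25 = 2.8602
  colored waxy: (47 − 44.25)² / 44.25 = 0.1709
  colorless starchy: (48 − 44.25)² / 44.25 = 0.3178
  colorless waxy: (49 − 44.25)² / 44.25 = 0.5099
χ² = 2.8602 + 0.1709 + 0.3178 + 0.5099 = 3.8588 ≈ 3.859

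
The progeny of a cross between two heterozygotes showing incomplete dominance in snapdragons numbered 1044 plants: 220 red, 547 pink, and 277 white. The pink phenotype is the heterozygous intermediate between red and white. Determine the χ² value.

With incomplete dominance, a heterozygote × heterozygote cross gives a 1:2:1 phenotypic ratio.
Under the 1:2:1 hypothesis (Σ ratio = 4, N = 1044):
  red: 1044 × 1/4 = 261
  pink: 1044 × 2/4 = 522
  white: 1044 × 1/4 = 261
χ² = Σ (O − E)² / E
  red: (220 − 261)² / 261 = 6.4406
  pink: (547 − 522)² / 522 = 1.1973
  white: (277 − 261)² / 261 = 0.9808
χ² = 6.4406 + 1.1973 + 0.9808 = 8.6187 ≈ 8.619

8.619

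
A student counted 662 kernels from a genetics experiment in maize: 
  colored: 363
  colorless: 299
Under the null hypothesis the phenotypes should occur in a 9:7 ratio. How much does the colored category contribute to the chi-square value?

0.236

The 9:7 ratio has 16 parts, so with N = 662 the expected counts are:
  colored: 662 × 9/16 = 372.375
  colorless: 662 × 7/16 = 289.625
Contribution of colored: (363 − 372.375)² / 372.375 = 0.2360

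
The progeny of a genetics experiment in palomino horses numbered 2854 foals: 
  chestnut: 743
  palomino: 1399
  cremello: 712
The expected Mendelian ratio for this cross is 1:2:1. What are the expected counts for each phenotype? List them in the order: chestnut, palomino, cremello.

713.5, 1427, 713.5

The 1:2:1 ratio has 4 parts, so with N = 2854 the expected counts are:
  chestnut: 2854 × 1/4 = 713.5
  palomino: 2854 × 2/4 = 1427
  cremello: 2854 × 1/4 = 713.5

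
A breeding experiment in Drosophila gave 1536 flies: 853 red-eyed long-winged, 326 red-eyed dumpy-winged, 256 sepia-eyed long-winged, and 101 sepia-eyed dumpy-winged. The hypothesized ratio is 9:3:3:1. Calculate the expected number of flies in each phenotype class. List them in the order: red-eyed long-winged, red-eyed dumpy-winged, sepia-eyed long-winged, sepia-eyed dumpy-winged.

864, 288, 288, 96

Under the 9:3:3:1 hypothesis (Σ ratio = 16, N = 1536):
  red-eyed long-winged: 1536 × 9/16 = 864
  red-eyed dumpy-winged: 1536 × 3/16 = 288
  sepia-eyed long-winged: 1536 × 3/16 = 288
  sepia-eyed dumpy-winged: 1536 × 1/16 = 96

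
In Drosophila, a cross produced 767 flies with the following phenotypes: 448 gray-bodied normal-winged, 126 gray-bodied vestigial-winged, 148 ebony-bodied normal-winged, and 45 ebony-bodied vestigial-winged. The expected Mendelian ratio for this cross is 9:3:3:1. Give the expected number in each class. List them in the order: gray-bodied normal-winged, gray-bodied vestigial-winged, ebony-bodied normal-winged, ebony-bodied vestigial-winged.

Under the 9:3:3:1 hypothesis (Σ ratio = 16, N = 767):
  gray-bodied normal-winged: 767 × 9/16 = 431.4375
  gray-bodied vestigial-winged: 767 × 3/16 = 143.8125
  ebony-bodied normal-winged: 767 × 3/16 = 143.8125
  ebony-bodied vestigial-winged: 767 × 1/16 = 47.9375

431.4375, 143.8125, 143.8125, 47.9375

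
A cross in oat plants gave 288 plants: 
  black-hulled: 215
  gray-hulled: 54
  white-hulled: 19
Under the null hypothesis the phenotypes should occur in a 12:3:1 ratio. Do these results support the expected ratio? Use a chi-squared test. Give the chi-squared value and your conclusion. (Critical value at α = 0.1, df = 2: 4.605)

0.060; consistent

Under the 12:3:1 hypothesis (Σ ratio = 16, N = 288):
  black-hulled: 288 × 12/16 = 216
  gray-hulled: 288 × 3/16 = 54
  white-hulled: 288 × 1/16 = 18
χ² = Σ (O − E)² / E
  black-hulled: (215 − 216)² / 216 = 0.0046
  gray-hulled: (54 − 54)² / 54 = 0.0000
  white-hulled: (19 − 18)² / 18 = 0.0556
χ² = 0.0046 + 0.0000 + 0.0556 = 0.0602 ≈ 0.060
Degrees of freedom = 3 − 1 = 2; critical value at α = 0.1 is 4.605.
Since 0.060 < 4.605, we fail to reject the null hypothesis — the data are consistent with the 12:3:1 ratio.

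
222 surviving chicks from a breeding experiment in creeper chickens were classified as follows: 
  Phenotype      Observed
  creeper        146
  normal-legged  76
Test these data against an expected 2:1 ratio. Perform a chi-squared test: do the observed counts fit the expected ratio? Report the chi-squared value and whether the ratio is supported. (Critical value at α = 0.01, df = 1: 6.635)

Under the 2:1 hypothesis (Σ ratio = 3, N = 222):
  creeper: 222 × 2/3 = 148
  normal-legged: 222 × 1/3 = 74
χ² = Σ (O − E)² / E
  creeper: (146 − 148)² / 148 = 0.0270
  normal-legged: (76 − 74)² / 74 = 0.0541
χ² = 0.0270 + 0.0541 = 0.0811 ≈ 0.081
Degrees of freedom = 2 − 1 = 1; critical value at α = 0.01 is 6.635.
Since 0.081 < 6.635, we fail to reject the null hypothesis — the data are consistent with the 2:1 ratio.

0.081; consistent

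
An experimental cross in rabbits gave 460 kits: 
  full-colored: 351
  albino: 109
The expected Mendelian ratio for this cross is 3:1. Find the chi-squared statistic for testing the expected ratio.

Under the 3:1 hypothesis (Σ ratio = 4, N = 460):
  full-colored: 460 × 3/4 = 345
  albino: 460 × 1/4 = 115
χ² = Σ (O − E)² / E
  full-colored: (351 − 345)² / 345 = 0.1043
  albino: (109 − 115)² / 115 = 0.3130
χ² = 0.1043 + 0.3130 = 0.4173 ≈ 0.417

0.417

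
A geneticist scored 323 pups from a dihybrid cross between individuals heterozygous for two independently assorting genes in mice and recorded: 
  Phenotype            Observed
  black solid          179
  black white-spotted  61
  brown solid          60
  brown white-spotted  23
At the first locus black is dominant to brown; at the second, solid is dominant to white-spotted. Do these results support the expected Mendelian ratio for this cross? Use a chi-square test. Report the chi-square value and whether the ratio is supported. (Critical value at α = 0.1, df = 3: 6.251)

A dihybrid F₂ with independent assortment and complete dominance at both loci gives a 9:3:3:1 phenotypic ratio.
Under the 9:3:3:1 hypothesis (Σ ratio = 16, N = 323):
  black solid: 323 × 9/16 = 181.6875
  black white-spotted: 323 × 3/16 = 60.5625
  brown solid: 323 × 3/16 = 60.5625
  brown white-spotted: 323 × 1/16 = 20.1875
χ² = Σ (O − E)² / E
  black solid: (179 − 181.6875)² / 181.6875 = 0.0398
  black white-spotted: (61 − 60.5625)² / 60.5625 = 0.0032
  brown solid: (60 − 60.5625)² / 60.5625 = 0.0052
  brown white-spotted: (23 − 20.1875)² / 20.1875 = 0.3918
χ² = 0.0398 + 0.0032 + 0.0052 + 0.3918 = 0.440
Degrees of freedom = 4 − 1 = 3; critical value at α = 0.1 is 6.251.
Since 0.440 < 6.251, we fail to reject the null hypothesis — the data are consistent with the 9:3:3:1 ratio.

0.440; consistent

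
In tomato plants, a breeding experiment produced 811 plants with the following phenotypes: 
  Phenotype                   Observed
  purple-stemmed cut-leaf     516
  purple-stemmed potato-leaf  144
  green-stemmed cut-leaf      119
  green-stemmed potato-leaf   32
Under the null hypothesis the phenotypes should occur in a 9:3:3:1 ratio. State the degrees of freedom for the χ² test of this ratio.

3

A goodness-of-fit test with 4 phenotype classes has df = 4 − 1 = 3.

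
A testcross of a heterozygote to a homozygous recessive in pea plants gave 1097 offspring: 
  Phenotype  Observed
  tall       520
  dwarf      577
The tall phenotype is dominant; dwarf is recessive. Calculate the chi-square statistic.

2.962

A testcross of a heterozygote (Aa × aa) gives a 1:1 phenotypic ratio.
The 1:1 ratio has 2 parts, so with N = 1097 the expected counts are:
  tall: 1097 × 1/2 = 548.5
  dwarf: 1097 × 1/2 = 548.5
χ² = Σ (O − E)² / E
  tall: (520 − 548.5)² / 548.5 = 1.4809
  dwarf: (577 − 548.5)² / 548.5 = 1.4809
χ² = 1.4809 + 1.4809 = 2.9618 ≈ 2.962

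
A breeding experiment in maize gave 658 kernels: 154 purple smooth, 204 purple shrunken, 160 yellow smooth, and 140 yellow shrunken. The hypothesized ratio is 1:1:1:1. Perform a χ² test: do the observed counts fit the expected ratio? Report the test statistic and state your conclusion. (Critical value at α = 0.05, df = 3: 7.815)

13.927; not consistent

Expected counts for N = 658 under a 1:1:1:1 ratio (total parts = 4):
  purple smooth: 658 × 1/4 = 164.5
  purple shrunken: 658 × 1/4 = 164.5
  yellow smooth: 658 × 1/4 = 164.5
  yellow shrunken: 658 × 1/4 = 164.5
χ² = Σ (O − E)² / E
  purple smooth: (154 − 164.5)² / 164.5 = 0.6702
  purple shrunken: (204 − 164.5)² / 164.5 = 9.4848
  yellow smooth: (160 − 164.5)² / 164.5 = 0.1231
  yellow shrunken: (140 − 164.5)² / 164.5 = 3.6489
χ² = 0.6702 + 9.4848 + 0.1231 + 3.6489 = 13.927
Degrees of freedom = 4 − 1 = 3; critical value at α = 0.05 is 7.815.
Since 13.927 > 7.815, we reject the null hypothesis — the data do not fit the 1:1:1:1 ratio.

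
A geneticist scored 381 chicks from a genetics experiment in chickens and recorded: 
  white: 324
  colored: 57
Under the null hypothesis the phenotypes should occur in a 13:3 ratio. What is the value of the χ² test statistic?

3.591

Under the 13:3 hypothesis (Σ ratio = 16, N = 381):
  white: 381 × 13/16 = 309.5625
  colored: 381 × 3/16 = 71.4375
χ² = Σ (O − E)² / E
  white: (324 − 309.5625)² / 309.5625 = 0.6733
  colored: (57 − 71.4375)² / 71.4375 = 2.9178
χ² = 0.6733 + 2.9178 = 3.5911 ≈ 3.591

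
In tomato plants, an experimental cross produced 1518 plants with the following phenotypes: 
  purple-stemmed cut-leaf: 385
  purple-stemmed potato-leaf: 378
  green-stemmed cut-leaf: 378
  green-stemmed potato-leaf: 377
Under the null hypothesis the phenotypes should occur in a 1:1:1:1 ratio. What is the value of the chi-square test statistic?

Expected counts for N = 1518 under a 1:1:1:1 ratio (total parts = 4):
  purple-stemmed cut-leaf: 1518 × 1/4 = 379.5
  purple-stemmed potato-leaf: 1518 × 1/4 = 379.5
  green-stemmed cut-leaf: 1518 × 1/4 = 379.5
  green-stemmed potato-leaf: 1518 × 1/4 = 379.5
χ² = Σ (O − E)² / E
  purple-stemmed cut-leaf: (385 − 379.5)² / 379.5 = 0.0797
  purple-stemmed potato-leaf: (378 − 379.5)² / 379.5 = 0.0059
  green-stemmed cut-leaf: (378 − 379.5)² / 379.5 = 0.0059
  green-stemmed potato-leaf: (377 − 379.5)² / 379.5 = 0.0165
χ² = 0.0797 + 0.0059 + 0.0059 + 0.0165 = 0.108

0.108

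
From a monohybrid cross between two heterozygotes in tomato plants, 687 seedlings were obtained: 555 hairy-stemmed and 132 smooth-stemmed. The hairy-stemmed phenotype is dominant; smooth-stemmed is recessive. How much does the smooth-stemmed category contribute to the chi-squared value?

9.200

For a monohybrid cross between heterozygotes with complete dominance, the expected phenotypic ratio is 3:1.
Expected counts for N = 687 under a 3:1 ratio (total parts = 4):
  hairy-stemmed: 687 × 3/4 = 515.25
  smooth-stemmed: 687 × 1/4 = 171.75
Contribution of smooth-stemmed: (132 − 171.75)² / 171.75 = 9.1998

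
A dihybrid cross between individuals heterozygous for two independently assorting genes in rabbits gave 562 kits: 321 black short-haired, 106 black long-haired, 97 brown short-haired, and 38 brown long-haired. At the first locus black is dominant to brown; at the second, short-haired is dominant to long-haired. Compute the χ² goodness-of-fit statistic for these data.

A dihybrid F₂ with independent assortment and complete dominance at both loci gives a 9:3:3:1 phenotypic ratio.
Total ratio parts = 16. Expected numbers out of 562:
  black short-haired: 562 × 9/16 = 316.125
  black long-haired: 562 × 3/16 = 105.375
  brown short-haired: 562 × 3/16 = 105.375
  brown long-haired: 562 × 1/16 = 35.125
χ² = Σ (O − E)² / E
  black short-haired: (321 − 316.125)² / 316.125 = 0.0752
  black long-haired: (106 − 105.375)² / 105.375 = 0.0037
  brown short-haired: (97 − 105.375)² / 105.375 = 0.6656
  brown long-haired: (38 − 35.125)² / 35.125 = 0.2353
χ² = 0.0752 + 0.0037 + 0.6656 + 0.2353 = 0.9798 ≈ 0.980

0.980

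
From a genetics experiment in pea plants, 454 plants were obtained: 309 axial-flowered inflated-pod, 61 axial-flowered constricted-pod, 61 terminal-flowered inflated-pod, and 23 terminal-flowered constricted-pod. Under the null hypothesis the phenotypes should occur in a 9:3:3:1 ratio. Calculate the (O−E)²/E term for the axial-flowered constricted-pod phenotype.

Expected counts for N = 454 under a 9:3:3:1 ratio (total parts = 16):
  axial-flowered inflated-pod: 454 × 9/16 = 255.375
  axial-flowered constricted-pod: 454 × 3/16 = 85.125
  terminal-flowered inflated-pod: 454 × 3/16 = 85.125
  terminal-flowered constricted-pod: 454 × 1/16 = 28.375
Contribution of axial-flowered constricted-pod: (61 − 85.125)² / 85.125 = 6.8372

6.837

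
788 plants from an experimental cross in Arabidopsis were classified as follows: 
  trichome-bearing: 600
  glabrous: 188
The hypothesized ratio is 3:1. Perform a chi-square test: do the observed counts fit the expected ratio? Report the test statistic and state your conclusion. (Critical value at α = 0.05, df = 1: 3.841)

0.548; consistent

Expected counts for N = 788 under a 3:1 ratio (total parts = 4):
  trichome-bearing: 788 × 3/4 = 591
  glabrous: 788 × 1/4 = 197
χ² = Σ (O − E)² / E
  trichome-bearing: (600 − 591)² / 591 = 0.1371
  glabrous: (188 − 197)² / 197 = 0.4112
χ² = 0.1371 + 0.4112 = 0.5483 ≈ 0.548
Degrees of freedom = 2 − 1 = 1; critical value at α = 0.05 is 3.841.
Since 0.548 < 3.841, we fail to reject the null hypothesis — the data are consistent with the 3:1 ratio.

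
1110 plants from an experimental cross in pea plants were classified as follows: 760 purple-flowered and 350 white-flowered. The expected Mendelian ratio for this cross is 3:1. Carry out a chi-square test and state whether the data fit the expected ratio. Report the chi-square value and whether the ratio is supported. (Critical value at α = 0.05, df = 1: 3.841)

25.255; not consistent

Expected counts for N = 1110 under a 3:1 ratio (total parts = 4):
  purple-flowered: 1110 × 3/4 = 832.5
  white-flowered: 1110 × 1/4 = 277.5
χ² = Σ (O − E)² / E
  purple-flowered: (760 − 832.5)² / 832.5 = 6.3138
  white-flowered: (350 − 277.5)² / 277.5 = 18.9414
χ² = 6.3138 + 18.9414 = 25.2552 ≈ 25.255
Degrees of freedom = 2 − 1 = 1; critical value at α = 0.05 is 3.841.
Since 25.255 > 3.841, we reject the null hypothesis — the data do not fit the 3:1 ratio.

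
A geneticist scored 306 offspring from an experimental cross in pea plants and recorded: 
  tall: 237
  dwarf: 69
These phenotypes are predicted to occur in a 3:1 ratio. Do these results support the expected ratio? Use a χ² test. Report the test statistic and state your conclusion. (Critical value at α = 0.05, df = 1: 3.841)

0.980; consistent

The 3:1 ratio has 4 parts, so with N = 306 the expected counts are:
  tall: 306 × 3/4 = 229.5
  dwarf: 306 × 1/4 = 76.5
χ² = Σ (O − E)² / E
  tall: (237 − 229.5)² / 229.5 = 0.2451
  dwarf: (69 − 76.5)² / 76.5 = 0.7353
χ² = 0.2451 + 0.7353 = 0.9804 ≈ 0.980
Degrees of freedom = 2 − 1 = 1; critical value at α = 0.05 is 3.841.
Since 0.980 < 3.841, we fail to reject the null hypothesis — the data are consistent with the 3:1 ratio.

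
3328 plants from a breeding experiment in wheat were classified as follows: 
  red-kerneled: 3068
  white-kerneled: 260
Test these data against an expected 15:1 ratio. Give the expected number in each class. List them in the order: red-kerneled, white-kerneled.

Under the 15:1 hypothesis (Σ ratio = 16, N = 3328):
  red-kerneled: 3328 × 15/16 = 3120
  white-kerneled: 3328 × 1/16 = 208

3120, 208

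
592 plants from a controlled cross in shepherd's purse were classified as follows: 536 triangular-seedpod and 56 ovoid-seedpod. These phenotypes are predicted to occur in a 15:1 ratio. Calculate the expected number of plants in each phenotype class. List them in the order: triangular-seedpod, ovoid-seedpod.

555, 37

Under the 15:1 hypothesis (Σ ratio = 16, N = 592):
  triangular-seedpod: 592 × 15/16 = 555
  ovoid-seedpod: 592 × 1/16 = 37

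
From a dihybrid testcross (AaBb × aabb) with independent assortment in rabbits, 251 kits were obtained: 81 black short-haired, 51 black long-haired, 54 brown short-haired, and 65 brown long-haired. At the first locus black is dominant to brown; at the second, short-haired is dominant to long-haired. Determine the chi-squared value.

A dihybrid testcross with independent assortment gives a 1:1:1:1 ratio.
Under the 1:1:1:1 hypothesis (Σ ratio = 4, N = 251):
  black short-haired: 251 × 1/4 = 62.75
  black long-haired: 251 × 1/4 = 62.75
  brown short-haired: 251 × 1/4 = 62.75
  brown long-haired: 251 × 1/4 = 62.75
χ² = Σ (O − E)² / E
  black short-haired: (81 − 62.75)² / 62.75 = 5.3078
  black long-haired: (51 − 62.75)² / 62.75 = 2.2002
  brown short-haired: (54 − 62.75)² / 62.75 = 1.2201
  brown long-haired: (65 − 62.75)² / 62.75 = 0.0807
χ² = 5.3078 + 2.2002 + 1.2201 + 0.0807 = 8.8088 ≈ 8.809

8.809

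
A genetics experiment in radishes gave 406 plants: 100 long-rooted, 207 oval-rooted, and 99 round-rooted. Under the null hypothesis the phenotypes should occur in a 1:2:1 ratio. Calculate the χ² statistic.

0.163

Total ratio parts = 4. Expected numbers out of 406:
  long-rooted: 406 × 1/4 = 101.5
  oval-rooted: 406 × 2/4 = 203
  round-rooted: 406 × 1/4 = 101.5
χ² = Σ (O − E)² / E
  long-rooted: (100 − 101.5)² / 101.5 = 0.0222
  oval-rooted: (207 − 203)² / 203 = 0.0788
  round-rooted: (99 − 101.5)² / 101.5 = 0.0616
χ² = 0.0222 + 0.0788 + 0.0616 = 0.1626 ≈ 0.163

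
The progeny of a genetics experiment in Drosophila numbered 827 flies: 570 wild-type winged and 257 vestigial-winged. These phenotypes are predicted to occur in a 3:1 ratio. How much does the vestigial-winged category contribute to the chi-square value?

12.213

Expected counts for N = 827 under a 3:1 ratio (total parts = 4):
  wild-type winged: 827 × 3/4 = 620.25
  vestigial-winged: 827 × 1/4 = 206.75
Contribution of vestigial-winged: (257 − 206.75)² / 206.75 = 12.2131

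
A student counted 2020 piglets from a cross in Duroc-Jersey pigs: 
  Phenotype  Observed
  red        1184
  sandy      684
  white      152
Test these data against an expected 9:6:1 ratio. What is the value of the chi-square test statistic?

The 9:6:1 ratio has 16 parts, so with N = 2020 the expected counts are:
  red: 2020 × 9/16 = 1136.25
  sandy: 2020 × 6/16 = 757.5
  white: 2020 × 1/16 = 126.25
χ² = Σ (O − E)² / E
  red: (1184 − 1136.25)² / 1136.25 = 2.0067
  sandy: (684 − 757.5)² / 757.5 = 7.1317
  white: (152 − 126.25)² / 126.25 = 5.2520
χ² = 2.0067 + 7.1317 + 5.2520 = 14.3904 ≈ 14.390

14.390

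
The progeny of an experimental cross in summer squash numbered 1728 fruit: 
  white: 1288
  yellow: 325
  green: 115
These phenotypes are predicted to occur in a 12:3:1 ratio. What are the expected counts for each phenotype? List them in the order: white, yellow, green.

1296, 324, 108

Total ratio parts = 16. Expected numbers out of 1728:
  white: 1728 × 12/16 = 1296
  yellow: 1728 × 3/16 = 324
  green: 1728 × 1/16 = 108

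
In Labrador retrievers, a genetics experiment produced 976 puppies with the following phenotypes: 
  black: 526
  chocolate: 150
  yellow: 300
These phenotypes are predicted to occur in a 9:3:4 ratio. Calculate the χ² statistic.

Total ratio parts = 16. Expected numbers out of 976:
  black: 976 × 9/16 = 549
  chocolate: 976 × 3/16 = 183
  yellow: 976 × 4/16 = 244
χ² = Σ (O − E)² / E
  black: (526 − 549)² / 549 = 0.9636
  chocolate: (150 − 183)² / 183 = 5.9508
  yellow: (300 − 244)² / 244 = 12.8525
χ² = 0.9636 + 5.9508 + 12.8525 = 19.7669 ≈ 19.767

19.767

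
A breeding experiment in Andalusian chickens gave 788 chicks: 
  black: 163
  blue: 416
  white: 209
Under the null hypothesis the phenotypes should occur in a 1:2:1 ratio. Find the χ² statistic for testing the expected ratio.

7.827

Under the 1:2:1 hypothesis (Σ ratio = 4, N = 788):
  black: 788 × 1/4 = 197
  blue: 788 × 2/4 = 394
  white: 788 × 1/4 = 197
χ² = Σ (O − E)² / E
  black: (163 − 197)² / 197 = 5.8680
  blue: (416 − 394)² / 394 = 1.2284
  white: (209 − 197)² / 197 = 0.7310
χ² = 5.8680 + 1.2284 + 0.7310 = 7.8274 ≈ 7.827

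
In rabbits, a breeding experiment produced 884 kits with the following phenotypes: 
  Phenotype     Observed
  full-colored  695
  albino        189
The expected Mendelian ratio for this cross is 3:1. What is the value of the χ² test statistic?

The 3:1 ratio has 4 parts, so with N = 884 the expected counts are:
  full-colored: 884 × 3/4 = 663
  albino: 884 × 1/4 = 221
χ² = Σ (O − E)² / E
  full-colored: (695 − 663)² / 663 = 1.5445
  albino: (189 − 221)² / 221 = 4.6335
χ² = 1.5445 + 4.6335 = 6.178

6.178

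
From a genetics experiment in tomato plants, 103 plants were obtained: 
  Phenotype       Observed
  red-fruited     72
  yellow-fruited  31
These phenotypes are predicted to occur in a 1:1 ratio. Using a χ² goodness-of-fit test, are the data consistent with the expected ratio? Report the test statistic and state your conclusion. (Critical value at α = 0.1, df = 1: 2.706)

Expected counts for N = 103 under a 1:1 ratio (total parts = 2):
  red-fruited: 103 × 1/2 = 51.5
  yellow-fruited: 103 × 1/2 = 51.5
χ² = Σ (O − E)² / E
  red-fruited: (72 − 51.5)² / 51.5 = 8.1602
  yellow-fruited: (31 − 51.5)² / 51.5 = 8.1602
χ² = 8.1602 + 8.1602 = 16.3204 ≈ 16.320
Degrees of freedom = 2 − 1 = 1; critical value at α = 0.1 is 2.706.
Since 16.320 > 2.706, we reject the null hypothesis — the data do not fit the 1:1 ratio.

16.320; not consistent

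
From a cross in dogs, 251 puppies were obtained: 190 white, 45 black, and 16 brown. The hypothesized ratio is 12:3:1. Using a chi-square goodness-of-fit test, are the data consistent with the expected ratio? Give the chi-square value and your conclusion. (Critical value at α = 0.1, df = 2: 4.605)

0.113; consistent

Expected counts for N = 251 under a 12:3:1 ratio (total parts = 16):
  white: 251 × 12/16 = 188.25
  black: 251 × 3/16 = 47.0625
  brown: 251 × 1/16 = 15.6875
χ² = Σ (O − E)² / E
  white: (190 − 188.25)² / 188.25 = 0.0163
  black: (45 − 47.0625)² / 47.0625 = 0.0904
  brown: (16 − 15.6875)² / 15.6875 = 0.0062
χ² = 0.0163 + 0.0904 + 0.0062 = 0.1129 ≈ 0.113
Degrees of freedom = 3 − 1 = 2; critical value at α = 0.1 is 4.605.
Since 0.113 < 4.605, we fail to reject the null hypothesis — the data are consistent with the 12:3:1 ratio.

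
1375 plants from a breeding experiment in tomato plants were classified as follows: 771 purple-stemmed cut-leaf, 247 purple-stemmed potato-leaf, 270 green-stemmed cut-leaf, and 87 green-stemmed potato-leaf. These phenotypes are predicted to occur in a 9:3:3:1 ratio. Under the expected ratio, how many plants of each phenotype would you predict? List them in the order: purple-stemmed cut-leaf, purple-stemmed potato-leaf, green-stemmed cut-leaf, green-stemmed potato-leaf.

773.4375, 257.8125, 257.8125, 85.9375

Under the 9:3:3:1 hypothesis (Σ ratio = 16, N = 1375):
  purple-stemmed cut-leaf: 1375 × 9/16 = 773.4375
  purple-stemmed potato-leaf: 1375 × 3/16 = 257.8125
  green-stemmed cut-leaf: 1375 × 3/16 = 257.8125
  green-stemmed potato-leaf: 1375 × 1/16 = 85.9375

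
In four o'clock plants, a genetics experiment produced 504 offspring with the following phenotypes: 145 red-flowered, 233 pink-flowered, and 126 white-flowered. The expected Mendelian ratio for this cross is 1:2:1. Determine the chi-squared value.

4.298

Under the 1:2:1 hypothesis (Σ ratio = 4, N = 504):
  red-flowered: 504 × 1/4 = 126
  pink-flowered: 504 × 2/4 = 252
  white-flowered: 504 × 1/4 = 126
χ² = Σ (O − E)² / E
  red-flowered: (145 − 126)² / 126 = 2.8651
  pink-flowered: (233 − 252)² / 252 = 1.4325
  white-flowered: (126 − 126)² / 126 = 0.0000
χ² = 2.8651 + 1.4325 + 0.0000 = 4.2976 ≈ 4.298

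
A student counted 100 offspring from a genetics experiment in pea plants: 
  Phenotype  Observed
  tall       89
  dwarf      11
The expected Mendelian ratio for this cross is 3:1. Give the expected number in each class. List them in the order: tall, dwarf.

Under the 3:1 hypothesis (Σ ratio = 4, N = 100):
  tall: 100 × 3/4 = 75
  dwarf: 100 × 1/4 = 25

75, 25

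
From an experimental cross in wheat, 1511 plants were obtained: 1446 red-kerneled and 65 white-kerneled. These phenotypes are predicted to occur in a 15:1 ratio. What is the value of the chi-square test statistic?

9.788

Total ratio parts = 16. Expected numbers out of 1511:
  red-kerneled: 1511 × 15/16 = 1416.5625
  white-kerneled: 1511 × 1/16 = 94.4375
χ² = Σ (O − E)² / E
  red-kerneled: (1446 − 1416.5625)² / 1416.5625 = 0.6117
  white-kerneled: (65 − 94.4375)² / 94.4375 = 9.1761
χ² = 0.6117 + 9.1761 = 9.7878 ≈ 9.788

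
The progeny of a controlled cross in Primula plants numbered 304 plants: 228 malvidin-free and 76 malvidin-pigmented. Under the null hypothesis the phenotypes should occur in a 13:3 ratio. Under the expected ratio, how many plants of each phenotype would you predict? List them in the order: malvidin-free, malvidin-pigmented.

Under the 13:3 hypothesis (Σ ratio = 16, N = 304):
  malvidin-free: 304 × 13/16 = 247
  malvidin-pigmented: 304 × 3/16 = 57

247, 57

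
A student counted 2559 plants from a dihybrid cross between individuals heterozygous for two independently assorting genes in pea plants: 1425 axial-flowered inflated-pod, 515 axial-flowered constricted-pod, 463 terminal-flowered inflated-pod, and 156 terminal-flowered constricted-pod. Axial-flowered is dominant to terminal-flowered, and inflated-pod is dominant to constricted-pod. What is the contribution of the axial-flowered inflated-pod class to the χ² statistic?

A dihybrid F₂ with independent assortment and complete dominance at both loci gives a 9:3:3:1 phenotypic ratio.
Expected counts for N = 2559 under a 9:3:3:1 ratio (total parts = 16):
  axial-flowered inflated-pod: 2559 × 9/16 = 1439.4375
  axial-flowered constricted-pod: 2559 × 3/16 = 479.8125
  terminal-flowered inflated-pod: 2559 × 3/16 = 479.8125
  terminal-flowered constricted-pod: 2559 × 1/16 = 159.9375
Contribution of axial-flowered inflated-pod: (1425 − 1439.4375)² / 1439.4375 = 0.1448

0.145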